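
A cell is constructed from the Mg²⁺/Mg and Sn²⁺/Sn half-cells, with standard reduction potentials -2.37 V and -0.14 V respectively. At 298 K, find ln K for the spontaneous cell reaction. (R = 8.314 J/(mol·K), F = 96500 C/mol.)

E°_cell = -0.14 − (-2.37) = 2.23 V, with n = 2 electrons transferred.
At equilibrium E = 0, so the Nernst equation gives ln K = nFE°/RT = (2)(96500)(2.23)/((8.314)(298)) = 173.71.

ln K = 173.7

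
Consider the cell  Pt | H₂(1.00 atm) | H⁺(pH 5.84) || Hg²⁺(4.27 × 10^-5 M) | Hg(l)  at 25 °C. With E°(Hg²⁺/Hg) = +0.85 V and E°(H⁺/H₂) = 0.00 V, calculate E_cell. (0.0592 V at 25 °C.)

The Hg²⁺/Hg couple is the cathode, so E°_cell = 0.85 V; n = 2.
[H⁺] = 10^(−5.84) = 1.4 × 10^-6 M, and Q = [H⁺]^2 / ([Hg²⁺]·P(H₂)) = 4.89 × 10^-8.
E = E° − (0.0592/2) log Q = 0.85 − (0.0592/2)(-7.310) = 1.066 V.

1.07 V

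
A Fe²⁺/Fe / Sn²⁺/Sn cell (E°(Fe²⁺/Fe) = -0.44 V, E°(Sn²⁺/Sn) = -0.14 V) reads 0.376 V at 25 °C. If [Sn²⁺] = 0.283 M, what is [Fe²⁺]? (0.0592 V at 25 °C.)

7.7 × 10^-4 M

From the Nernst equation, log Q = n(E° − E)/0.0592 = 2(0.30 − 0.376)/0.0592 = -2.568, so Q = 0.00271.
With Q = [Fe²⁺]/[Sn²⁺] and the known concentrations, [Fe²⁺] in the numerator gives [Fe²⁺] = 7.7 × 10^-4 M.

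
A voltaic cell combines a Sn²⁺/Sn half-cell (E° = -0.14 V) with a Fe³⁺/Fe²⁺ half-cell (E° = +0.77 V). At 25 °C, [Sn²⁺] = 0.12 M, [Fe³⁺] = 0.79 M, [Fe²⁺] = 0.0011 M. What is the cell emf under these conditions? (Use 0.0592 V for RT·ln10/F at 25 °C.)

1.11 V

The Fe³⁺/Fe²⁺ couple has the higher reduction potential and acts as the cathode, so E°_cell = +0.77 − (-0.14) = 0.91 V.
Balancing electrons gives n = 2; the reaction quotient is Q = [Sn²⁺]·[Fe²⁺]^2/[Fe³⁺]^2 = 2.33 × 10^-7.
At 25 °C, E = E° − (0.0592/n) log Q = 0.91 − (0.0592/2)(-6.633) = 0.910 + 0.196 = 1.106 V.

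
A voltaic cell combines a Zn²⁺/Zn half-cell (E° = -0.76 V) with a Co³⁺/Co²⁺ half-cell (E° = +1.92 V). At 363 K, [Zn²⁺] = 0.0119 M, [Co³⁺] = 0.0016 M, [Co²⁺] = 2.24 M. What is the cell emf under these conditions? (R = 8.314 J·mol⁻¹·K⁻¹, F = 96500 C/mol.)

2.52 V

The Co³⁺/Co²⁺ couple has the higher reduction potential and acts as the cathode, so E°_cell = +1.92 − (-0.76) = 2.68 V.
Balancing electrons gives n = 2; the reaction quotient is Q = [Zn²⁺]·[Co²⁺]^2/[Co³⁺]^2 = 2.33 × 10^4.
E = E° − (RT/nF) ln Q = 2.68 − (8.314×363)/(2×96500) × (10.057) = 2.680 − 0.157 = 2.523 V.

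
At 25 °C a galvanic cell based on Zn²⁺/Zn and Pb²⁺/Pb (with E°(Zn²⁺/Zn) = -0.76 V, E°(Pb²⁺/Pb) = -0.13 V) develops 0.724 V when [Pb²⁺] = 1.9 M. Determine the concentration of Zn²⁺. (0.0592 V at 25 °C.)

0.0013 M

From the Nernst equation, log Q = n(E° − E)/0.0592 = 2(0.63 − 0.724)/0.0592 = -3.176, so Q = 6.67 × 10^-4.
With Q = [Zn²⁺]/[Pb²⁺] and the known concentrations, [Zn²⁺] in the numerator gives [Zn²⁺] = 0.0013 M.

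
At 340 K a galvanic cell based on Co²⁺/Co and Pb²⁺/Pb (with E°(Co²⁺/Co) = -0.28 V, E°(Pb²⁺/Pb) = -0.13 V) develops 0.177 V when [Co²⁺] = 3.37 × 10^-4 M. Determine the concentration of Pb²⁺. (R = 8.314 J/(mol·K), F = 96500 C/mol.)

From the Nernst equation, ln Q = nF(E° − E)/RT = 2×96500×(0.15 − 0.177)/(8.314×340) = -1.843, so Q = 0.158.
With Q = [Co²⁺]/[Pb²⁺] and the known concentrations, [Pb²⁺] in the denominator gives [Pb²⁺] = 0.0021 M.

0.0021 M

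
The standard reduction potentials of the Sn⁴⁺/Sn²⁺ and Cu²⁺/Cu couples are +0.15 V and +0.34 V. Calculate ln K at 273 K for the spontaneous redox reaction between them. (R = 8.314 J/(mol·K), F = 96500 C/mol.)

ln K = 16.2

E°_cell = +0.34 − (+0.15) = 0.19 V, with n = 2 electrons transferred.
At equilibrium E = 0, so the Nernst equation gives ln K = nFE°/RT = (2)(96500)(0.19)/((8.314)(273)) = 16.16.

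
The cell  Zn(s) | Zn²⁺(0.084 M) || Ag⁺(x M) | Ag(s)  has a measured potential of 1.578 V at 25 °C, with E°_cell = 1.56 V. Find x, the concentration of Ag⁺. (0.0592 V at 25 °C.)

From the Nernst equation, log Q = n(E° − E)/0.0592 = 2(1.56 − 1.578)/0.0592 = -0.608, so Q = 0.247.
With Q = [Zn²⁺]/[Ag⁺]^2 and the known concentrations, [Ag⁺]^2 in the denominator gives [Ag⁺] = 0.58 M.

0.58 M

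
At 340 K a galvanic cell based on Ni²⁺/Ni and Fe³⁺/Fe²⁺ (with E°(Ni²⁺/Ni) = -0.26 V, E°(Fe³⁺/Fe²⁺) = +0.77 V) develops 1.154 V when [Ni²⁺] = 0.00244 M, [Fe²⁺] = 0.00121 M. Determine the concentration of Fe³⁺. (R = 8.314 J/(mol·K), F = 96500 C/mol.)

From the Nernst equation, ln Q = nF(E° − E)/RT = 2×96500×(1.03 − 1.154)/(8.314×340) = -8.466, so Q = 2.1 × 10^-4.
With Q = [Ni²⁺]·[Fe²⁺]^2/[Fe³⁺]^2 and the known concentrations, [Fe³⁺]^2 in the denominator gives [Fe³⁺] = 0.0041 M.

0.0041 M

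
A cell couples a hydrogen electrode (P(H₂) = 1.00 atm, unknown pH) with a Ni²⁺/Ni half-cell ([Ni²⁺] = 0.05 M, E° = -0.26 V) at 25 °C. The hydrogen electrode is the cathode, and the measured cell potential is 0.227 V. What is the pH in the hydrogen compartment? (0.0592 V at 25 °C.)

E°_cell = 0.26 V and n = 2.
log Q = n(E° − E)/0.0592 = 2×(0.26 − 0.227)/0.0592 = 1.115.
With Q = [Ni²⁺]·P(H₂) / [H⁺]^2, solving for [H⁺] gives log[H⁺] = -1.208, so pH = 1.21.

pH = 1.21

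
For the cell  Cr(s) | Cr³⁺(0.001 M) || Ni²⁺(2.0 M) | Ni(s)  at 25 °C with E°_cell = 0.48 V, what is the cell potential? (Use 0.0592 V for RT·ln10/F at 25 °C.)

Balancing electrons gives n = 6; the reaction quotient is Q = [Cr³⁺]^2/[Ni²⁺]^3 = 1.25 × 10^-7.
At 25 °C, E = E° − (0.0592/n) log Q = 0.48 − (0.0592/6)(-6.903) = 0.480 + 0.068 = 0.548 V.

0.548 V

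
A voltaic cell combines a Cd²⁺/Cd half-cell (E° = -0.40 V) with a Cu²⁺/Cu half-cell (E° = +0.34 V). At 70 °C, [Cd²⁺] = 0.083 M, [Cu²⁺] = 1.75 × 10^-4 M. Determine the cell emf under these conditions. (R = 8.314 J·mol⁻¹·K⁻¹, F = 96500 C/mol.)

0.649 V

The Cu²⁺/Cu couple has the higher reduction potential and acts as the cathode, so E°_cell = +0.34 − (-0.40) = 0.74 V.
Balancing electrons gives n = 2; the reaction quotient is Q = [Cd²⁺]/[Cu²⁺] = 474.
E = E° − (RT/nF) ln Q = 0.74 − (8.314×343)/(2×96500) × (6.162) = 0.740 − 0.091 = 0.649 V.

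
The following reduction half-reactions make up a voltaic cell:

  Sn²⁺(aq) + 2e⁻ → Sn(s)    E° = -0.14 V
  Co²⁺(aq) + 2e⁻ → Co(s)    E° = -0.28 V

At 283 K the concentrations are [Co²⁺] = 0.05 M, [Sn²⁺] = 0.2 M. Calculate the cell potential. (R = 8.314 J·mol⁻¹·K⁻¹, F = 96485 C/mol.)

0.157 V

The Sn²⁺/Sn couple has the higher reduction potential and acts as the cathode, so E°_cell = -0.14 − (-0.28) = 0.14 V.
Balancing electrons gives n = 2; the reaction quotient is Q = [Co²⁺]/[Sn²⁺] = 0.250.
E = E° − (RT/nF) ln Q = 0.14 − (8.314×283)/(2×96485) × (-1.386) = 0.140 + 0.017 = 0.157 V.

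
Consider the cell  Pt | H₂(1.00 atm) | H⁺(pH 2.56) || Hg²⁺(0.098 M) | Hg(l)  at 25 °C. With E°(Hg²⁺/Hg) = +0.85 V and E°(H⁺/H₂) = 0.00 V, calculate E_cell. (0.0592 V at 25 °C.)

The Hg²⁺/Hg couple is the cathode, so E°_cell = 0.85 V; n = 2.
[H⁺] = 10^(−2.56) = 0.0028 M, and Q = [H⁺]^2 / ([Hg²⁺]·P(H₂)) = 7.74 × 10^-5.
E = E° − (0.0592/2) log Q = 0.85 − (0.0592/2)(-4.111) = 0.972 V.

0.97 V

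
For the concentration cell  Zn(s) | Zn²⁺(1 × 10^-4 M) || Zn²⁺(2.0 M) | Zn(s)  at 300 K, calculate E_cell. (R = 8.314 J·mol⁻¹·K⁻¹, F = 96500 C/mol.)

0.13 V

Both half-cells are Zn²⁺/Zn, so E°_cell = 0. The concentrated side is the cathode; the cell reaction moves Zn²⁺ from high to low concentration with n = 2.
Q = [Zn²⁺]_dilute/[Zn²⁺]_conc = 1 × 10^-4/2.0 = 5 × 10^-5.
E = 0 − (RT/nF) ln Q = −((8.314×300)/(2×96500))(-9.903) = 0.1280 V.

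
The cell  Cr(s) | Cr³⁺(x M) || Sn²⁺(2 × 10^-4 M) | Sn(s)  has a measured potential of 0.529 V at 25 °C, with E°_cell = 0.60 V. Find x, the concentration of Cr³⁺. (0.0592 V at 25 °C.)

0.011 M

From the Nernst equation, log Q = n(E° − E)/0.0592 = 6(0.60 − 0.529)/0.0592 = 7.196, so Q = 1.57 × 10^7.
With Q = [Cr³⁺]^2/[Sn²⁺]^3 and the known concentrations, [Cr³⁺]^2 in the numerator gives [Cr³⁺] = 0.011 M.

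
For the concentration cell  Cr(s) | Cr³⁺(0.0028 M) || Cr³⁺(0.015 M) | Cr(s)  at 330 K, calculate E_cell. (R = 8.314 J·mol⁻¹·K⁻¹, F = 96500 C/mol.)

Both half-cells are Cr³⁺/Cr, so E°_cell = 0. The concentrated side is the cathode; the cell reaction moves Cr³⁺ from high to low concentration with n = 3.
Q = [Cr³⁺]_dilute/[Cr³⁺]_conc = 0.0028/0.015 = 0.187.
E = 0 − (RT/nF) ln Q = −((8.314×330)/(3×96500))(-1.678) = 0.0159 V.

0.016 V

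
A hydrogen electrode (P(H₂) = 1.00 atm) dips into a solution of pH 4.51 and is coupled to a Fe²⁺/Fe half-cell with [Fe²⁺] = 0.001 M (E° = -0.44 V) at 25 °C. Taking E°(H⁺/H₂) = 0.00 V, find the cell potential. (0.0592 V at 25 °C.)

0.26 V

The hydrogen couple is the cathode, so E°_cell = 0.44 V; n = 2.
[H⁺] = 10^(−4.51) = 3.1 × 10^-5 M, and Q = [Fe²⁺]·P(H₂) / [H⁺]^2 = 1.05 × 10^6.
E = E° − (0.0592/2) log Q = 0.44 − (0.0592/2)(6.020) = 0.262 V.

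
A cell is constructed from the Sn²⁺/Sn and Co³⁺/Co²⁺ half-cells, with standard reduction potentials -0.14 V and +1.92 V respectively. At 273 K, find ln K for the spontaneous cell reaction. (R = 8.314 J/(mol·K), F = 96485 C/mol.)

E°_cell = +1.92 − (-0.14) = 2.06 V, with n = 2 electrons transferred.
At equilibrium E = 0, so the Nernst equation gives ln K = nFE°/RT = (2)(96485)(2.06)/((8.314)(273)) = 175.14.

ln K = 175.1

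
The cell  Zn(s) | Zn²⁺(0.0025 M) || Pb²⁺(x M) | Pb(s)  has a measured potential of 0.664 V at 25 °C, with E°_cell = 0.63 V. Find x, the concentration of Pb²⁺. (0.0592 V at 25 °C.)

0.035 M

From the Nernst equation, log Q = n(E° − E)/0.0592 = 2(0.63 − 0.664)/0.0592 = -1.149, so Q = 0.0710.
With Q = [Zn²⁺]/[Pb²⁺] and the known concentrations, [Pb²⁺] in the denominator gives [Pb²⁺] = 0.035 M.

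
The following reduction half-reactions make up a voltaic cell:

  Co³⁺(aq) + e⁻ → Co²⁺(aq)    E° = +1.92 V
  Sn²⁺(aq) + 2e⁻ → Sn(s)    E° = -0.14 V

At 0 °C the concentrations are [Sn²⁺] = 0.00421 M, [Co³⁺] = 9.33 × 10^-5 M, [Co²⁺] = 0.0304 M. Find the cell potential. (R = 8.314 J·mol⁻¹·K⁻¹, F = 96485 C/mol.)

1.99 V

The Co³⁺/Co²⁺ couple has the higher reduction potential and acts as the cathode, so E°_cell = +1.92 − (-0.14) = 2.06 V.
Balancing electrons gives n = 2; the reaction quotient is Q = [Sn²⁺]·[Co²⁺]^2/[Co³⁺]^2 = 447.
E = E° − (RT/nF) ln Q = 2.06 − (8.314×273)/(2×96485) × (6.102) = 2.060 − 0.072 = 1.988 V.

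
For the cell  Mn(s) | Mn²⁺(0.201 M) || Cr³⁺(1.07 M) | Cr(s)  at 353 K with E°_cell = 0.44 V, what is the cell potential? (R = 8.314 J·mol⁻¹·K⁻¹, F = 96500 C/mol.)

Balancing electrons gives n = 6; the reaction quotient is Q = [Mn²⁺]^3/[Cr³⁺]^2 = 0.00709.
E = E° − (RT/nF) ln Q = 0.44 − (8.314×353)/(6×96500) × (-4.949) = 0.440 + 0.025 = 0.465 V.

0.465 V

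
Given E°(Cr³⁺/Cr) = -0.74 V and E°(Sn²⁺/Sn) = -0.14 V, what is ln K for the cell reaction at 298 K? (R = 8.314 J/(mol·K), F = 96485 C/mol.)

E°_cell = -0.14 − (-0.74) = 0.60 V, with n = 6 electrons transferred.
At equilibrium E = 0, so the Nernst equation gives ln K = nFE°/RT = (6)(96485)(0.60)/((8.314)(298)) = 140.20.

ln K = 140.2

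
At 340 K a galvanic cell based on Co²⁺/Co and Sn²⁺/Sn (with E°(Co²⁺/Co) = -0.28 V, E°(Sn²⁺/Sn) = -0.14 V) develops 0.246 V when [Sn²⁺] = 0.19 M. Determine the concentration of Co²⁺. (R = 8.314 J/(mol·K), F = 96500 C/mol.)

1.4 × 10^-4 M

From the Nernst equation, ln Q = nF(E° − E)/RT = 2×96500×(0.14 − 0.246)/(8.314×340) = -7.237, so Q = 7.19 × 10^-4.
With Q = [Co²⁺]/[Sn²⁺] and the known concentrations, [Co²⁺] in the numerator gives [Co²⁺] = 1.4 × 10^-4 M.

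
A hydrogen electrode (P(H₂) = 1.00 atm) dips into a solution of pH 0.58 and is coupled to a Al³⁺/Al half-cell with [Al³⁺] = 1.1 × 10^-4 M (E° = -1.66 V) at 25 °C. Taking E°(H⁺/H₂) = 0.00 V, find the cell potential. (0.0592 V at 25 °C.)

1.70 V

The hydrogen couple is the cathode, so E°_cell = 1.66 V; n = 6.
[H⁺] = 10^(−0.58) = 0.26 M, and Q = [Al³⁺]^2·P(H₂)^3 / [H⁺]^6 = 3.65 × 10^-5.
E = E° − (0.0592/6) log Q = 1.66 − (0.0592/6)(-4.437) = 1.704 V.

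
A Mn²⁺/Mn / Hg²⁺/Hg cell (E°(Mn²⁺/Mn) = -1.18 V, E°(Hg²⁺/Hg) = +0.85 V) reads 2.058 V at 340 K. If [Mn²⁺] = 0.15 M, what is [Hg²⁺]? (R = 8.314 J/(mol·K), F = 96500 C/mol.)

From the Nernst equation, ln Q = nF(E° − E)/RT = 2×96500×(2.03 − 2.058)/(8.314×340) = -1.912, so Q = 0.148.
With Q = [Mn²⁺]/[Hg²⁺] and the known concentrations, [Hg²⁺] in the denominator gives [Hg²⁺] = 1.0 M.

1.0 M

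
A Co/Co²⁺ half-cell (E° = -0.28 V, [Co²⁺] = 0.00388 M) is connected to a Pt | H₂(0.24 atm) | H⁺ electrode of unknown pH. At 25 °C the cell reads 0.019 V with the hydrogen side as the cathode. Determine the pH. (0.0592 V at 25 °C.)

E°_cell = 0.28 V and n = 2.
log Q = n(E° − E)/0.0592 = 2×(0.28 − 0.019)/0.0592 = 8.818.
With Q = [Co²⁺]·P(H₂) / [H⁺]^2, solving for [H⁺] gives log[H⁺] = -5.924, so pH = 5.92.

pH = 5.92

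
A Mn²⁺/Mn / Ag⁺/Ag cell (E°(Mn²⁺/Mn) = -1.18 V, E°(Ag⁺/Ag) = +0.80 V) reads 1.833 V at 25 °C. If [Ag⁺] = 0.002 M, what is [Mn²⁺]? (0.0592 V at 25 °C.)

0.37 M

From the Nernst equation, log Q = n(E° − E)/0.0592 = 2(1.98 − 1.833)/0.0592 = 4.966, so Q = 9.25 × 10^4.
With Q = [Mn²⁺]/[Ag⁺]^2 and the known concentrations, [Mn²⁺] in the numerator gives [Mn²⁺] = 0.37 M.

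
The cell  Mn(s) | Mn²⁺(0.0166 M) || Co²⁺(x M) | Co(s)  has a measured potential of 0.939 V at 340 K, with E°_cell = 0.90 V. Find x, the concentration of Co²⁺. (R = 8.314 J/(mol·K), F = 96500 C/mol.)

From the Nernst equation, ln Q = nF(E° − E)/RT = 2×96500×(0.90 − 0.939)/(8.314×340) = -2.663, so Q = 0.0698.
With Q = [Mn²⁺]/[Co²⁺] and the known concentrations, [Co²⁺] in the denominator gives [Co²⁺] = 0.24 M.

0.24 M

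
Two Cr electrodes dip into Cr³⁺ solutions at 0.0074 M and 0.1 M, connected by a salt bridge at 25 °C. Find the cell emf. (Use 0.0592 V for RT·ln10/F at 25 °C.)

Both half-cells are Cr³⁺/Cr, so E°_cell = 0. The concentrated side is the cathode; the cell reaction moves Cr³⁺ from high to low concentration with n = 3.
Q = [Cr³⁺]_dilute/[Cr³⁺]_conc = 0.0074/0.1 = 0.0740.
E = 0 − (0.0592/3) log Q = −(0.0592/3)(-1.131) = 0.0223 V.

0.022 V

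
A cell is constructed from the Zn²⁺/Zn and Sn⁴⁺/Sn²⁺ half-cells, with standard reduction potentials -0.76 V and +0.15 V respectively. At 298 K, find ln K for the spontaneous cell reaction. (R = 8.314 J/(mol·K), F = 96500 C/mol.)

ln K = 70.9

E°_cell = +0.15 − (-0.76) = 0.91 V, with n = 2 electrons transferred.
At equilibrium E = 0, so the Nernst equation gives ln K = nFE°/RT = (2)(96500)(0.91)/((8.314)(298)) = 70.89.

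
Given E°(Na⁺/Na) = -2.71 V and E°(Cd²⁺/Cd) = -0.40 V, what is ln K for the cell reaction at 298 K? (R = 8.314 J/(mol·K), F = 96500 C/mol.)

ln K = 179.9

E°_cell = -0.40 − (-2.71) = 2.31 V, with n = 2 electrons transferred.
At equilibrium E = 0, so the Nernst equation gives ln K = nFE°/RT = (2)(96500)(2.31)/((8.314)(298)) = 179.95.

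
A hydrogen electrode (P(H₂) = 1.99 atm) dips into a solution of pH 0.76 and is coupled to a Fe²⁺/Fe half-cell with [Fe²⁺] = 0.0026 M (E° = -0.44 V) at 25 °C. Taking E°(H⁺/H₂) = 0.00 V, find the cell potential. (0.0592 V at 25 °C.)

0.46 V

The hydrogen couple is the cathode, so E°_cell = 0.44 V; n = 2.
[H⁺] = 10^(−0.76) = 0.17 M, and Q = [Fe²⁺]·P(H₂) / [H⁺]^2 = 0.171.
E = E° − (0.0592/2) log Q = 0.44 − (0.0592/2)(-0.766) = 0.463 V.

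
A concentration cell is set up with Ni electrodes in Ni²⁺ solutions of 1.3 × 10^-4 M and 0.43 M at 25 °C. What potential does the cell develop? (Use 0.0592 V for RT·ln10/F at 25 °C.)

0.10 V

Both half-cells are Ni²⁺/Ni, so E°_cell = 0. The concentrated side is the cathode; the cell reaction moves Ni²⁺ from high to low concentration with n = 2.
Q = [Ni²⁺]_dilute/[Ni²⁺]_conc = 1.3 × 10^-4/0.43 = 3.02 × 10^-4.
E = 0 − (0.0592/2) log Q = −(0.0592/2)(-3.520) = 0.1042 V.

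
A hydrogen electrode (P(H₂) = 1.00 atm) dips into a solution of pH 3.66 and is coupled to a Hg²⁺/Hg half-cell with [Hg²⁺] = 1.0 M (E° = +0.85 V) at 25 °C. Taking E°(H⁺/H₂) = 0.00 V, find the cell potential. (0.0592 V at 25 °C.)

The Hg²⁺/Hg couple is the cathode, so E°_cell = 0.85 V; n = 2.
[H⁺] = 10^(−3.66) = 2.2 × 10^-4 M, and Q = [H⁺]^2 / ([Hg²⁺]·P(H₂)) = 4.79 × 10^-8.
E = E° − (0.0592/2) log Q = 0.85 − (0.0592/2)(-7.320) = 1.067 V.

1.07 V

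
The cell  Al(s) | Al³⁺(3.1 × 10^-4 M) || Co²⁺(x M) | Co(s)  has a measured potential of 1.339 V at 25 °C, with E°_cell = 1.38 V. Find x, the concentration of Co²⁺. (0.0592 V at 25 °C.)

1.9 × 10^-4 M

From the Nernst equation, log Q = n(E° − E)/0.0592 = 6(1.38 − 1.339)/0.0592 = 4.155, so Q = 1.43 × 10^4.
With Q = [Al³⁺]^2/[Co²⁺]^3 and the known concentrations, [Co²⁺]^3 in the denominator gives [Co²⁺] = 1.9 × 10^-4 M.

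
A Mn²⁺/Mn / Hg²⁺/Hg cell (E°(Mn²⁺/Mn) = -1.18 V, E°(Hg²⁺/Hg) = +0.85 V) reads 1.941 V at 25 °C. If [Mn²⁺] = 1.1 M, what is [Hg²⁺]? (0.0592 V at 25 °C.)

From the Nernst equation, log Q = n(E° − E)/0.0592 = 2(2.03 − 1.941)/0.0592 = 3.007, so Q = 1020.
With Q = [Mn²⁺]/[Hg²⁺] and the known concentrations, [Hg²⁺] in the denominator gives [Hg²⁺] = 0.0011 M.

0.0011 M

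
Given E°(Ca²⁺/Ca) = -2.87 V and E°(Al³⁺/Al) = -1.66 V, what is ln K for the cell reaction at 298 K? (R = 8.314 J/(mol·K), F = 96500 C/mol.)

ln K = 282.8

E°_cell = -1.66 − (-2.87) = 1.21 V, with n = 6 electrons transferred.
At equilibrium E = 0, so the Nernst equation gives ln K = nFE°/RT = (6)(96500)(1.21)/((8.314)(298)) = 282.77.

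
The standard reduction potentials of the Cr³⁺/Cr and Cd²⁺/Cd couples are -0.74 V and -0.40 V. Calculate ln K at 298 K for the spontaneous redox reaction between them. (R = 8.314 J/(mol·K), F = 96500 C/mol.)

E°_cell = -0.40 − (-0.74) = 0.34 V, with n = 6 electrons transferred.
At equilibrium E = 0, so the Nernst equation gives ln K = nFE°/RT = (6)(96500)(0.34)/((8.314)(298)) = 79.46.

ln K = 79.5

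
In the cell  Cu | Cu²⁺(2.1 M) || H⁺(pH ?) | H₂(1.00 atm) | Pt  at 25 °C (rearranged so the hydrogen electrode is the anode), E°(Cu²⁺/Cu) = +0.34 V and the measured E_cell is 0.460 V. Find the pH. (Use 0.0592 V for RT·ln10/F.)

E°_cell = 0.34 V and n = 2.
log Q = n(E° − E)/0.0592 = 2×(0.34 − 0.460)/0.0592 = -4.054.
With Q = [H⁺]^2 / ([Cu²⁺]·P(H₂)), solving for [H⁺] gives log[H⁺] = -1.866, so pH = 1.87.

pH = 1.87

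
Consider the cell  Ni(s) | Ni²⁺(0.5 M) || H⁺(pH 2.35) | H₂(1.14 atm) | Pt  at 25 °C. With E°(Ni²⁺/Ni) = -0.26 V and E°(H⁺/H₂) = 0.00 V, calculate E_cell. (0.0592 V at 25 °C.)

0.13 V

The hydrogen couple is the cathode, so E°_cell = 0.26 V; n = 2.
[H⁺] = 10^(−2.35) = 0.0045 M, and Q = [Ni²⁺]·P(H₂) / [H⁺]^2 = 2.86 × 10^4.
E = E° − (0.0592/2) log Q = 0.26 − (0.0592/2)(4.456) = 0.128 V.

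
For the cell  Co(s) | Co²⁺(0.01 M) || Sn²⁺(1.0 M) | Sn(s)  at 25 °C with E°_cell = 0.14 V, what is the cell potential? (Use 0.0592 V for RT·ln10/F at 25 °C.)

Balancing electrons gives n = 2; the reaction quotient is Q = [Co²⁺]/[Sn²⁺] = 0.0100.
At 25 °C, E = E° − (0.0592/n) log Q = 0.14 − (0.0592/2)(-2.000) = 0.140 + 0.059 = 0.199 V.

0.199 V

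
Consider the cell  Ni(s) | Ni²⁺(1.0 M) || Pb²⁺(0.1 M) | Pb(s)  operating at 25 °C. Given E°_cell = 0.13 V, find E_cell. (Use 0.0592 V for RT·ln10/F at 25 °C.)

0.100 V

Balancing electrons gives n = 2; the reaction quotient is Q = [Ni²⁺]/[Pb²⁺] = 10.0.
At 25 °C, E = E° − (0.0592/n) log Q = 0.13 − (0.0592/2)(1.000) = 0.130 − 0.030 = 0.100 V.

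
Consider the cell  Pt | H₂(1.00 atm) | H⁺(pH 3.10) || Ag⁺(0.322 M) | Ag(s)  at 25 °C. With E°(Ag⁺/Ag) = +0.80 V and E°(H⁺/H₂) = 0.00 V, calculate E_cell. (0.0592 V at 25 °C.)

0.95 V

The Ag⁺/Ag couple is the cathode, so E°_cell = 0.80 V; n = 2.
[H⁺] = 10^(−3.10) = 7.9 × 10^-4 M, and Q = [H⁺]^2 / ([Ag⁺]^2·P(H₂)) = 6.09 × 10^-6.
E = E° − (0.0592/2) log Q = 0.80 − (0.0592/2)(-5.216) = 0.954 V.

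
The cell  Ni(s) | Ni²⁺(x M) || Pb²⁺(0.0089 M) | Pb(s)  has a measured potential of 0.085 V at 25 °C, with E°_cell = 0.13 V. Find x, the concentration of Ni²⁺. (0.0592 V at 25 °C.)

From the Nernst equation, log Q = n(E° − E)/0.0592 = 2(0.13 − 0.085)/0.0592 = 1.520, so Q = 33.1.
With Q = [Ni²⁺]/[Pb²⁺] and the known concentrations, [Ni²⁺] in the numerator gives [Ni²⁺] = 0.29 M.

0.29 M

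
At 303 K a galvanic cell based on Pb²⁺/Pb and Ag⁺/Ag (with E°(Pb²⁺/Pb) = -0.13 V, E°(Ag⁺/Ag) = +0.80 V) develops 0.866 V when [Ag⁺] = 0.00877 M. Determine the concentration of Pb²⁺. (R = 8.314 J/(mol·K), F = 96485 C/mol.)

0.01 M

From the Nernst equation, ln Q = nF(E° − E)/RT = 2×96485×(0.93 − 0.866)/(8.314×303) = 4.902, so Q = 135.
With Q = [Pb²⁺]/[Ag⁺]^2 and the known concentrations, [Pb²⁺] in the numerator gives [Pb²⁺] = 0.01 M.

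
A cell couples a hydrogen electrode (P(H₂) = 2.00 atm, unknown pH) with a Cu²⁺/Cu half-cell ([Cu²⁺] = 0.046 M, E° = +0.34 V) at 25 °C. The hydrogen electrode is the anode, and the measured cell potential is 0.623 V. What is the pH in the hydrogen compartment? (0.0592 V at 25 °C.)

pH = 5.30

E°_cell = 0.34 V and n = 2.
log Q = n(E° − E)/0.0592 = 2×(0.34 − 0.623)/0.0592 = -9.561.
With Q = [H⁺]^2 / ([Cu²⁺]·P(H₂)), solving for [H⁺] gives log[H⁺] = -5.299, so pH = 5.30.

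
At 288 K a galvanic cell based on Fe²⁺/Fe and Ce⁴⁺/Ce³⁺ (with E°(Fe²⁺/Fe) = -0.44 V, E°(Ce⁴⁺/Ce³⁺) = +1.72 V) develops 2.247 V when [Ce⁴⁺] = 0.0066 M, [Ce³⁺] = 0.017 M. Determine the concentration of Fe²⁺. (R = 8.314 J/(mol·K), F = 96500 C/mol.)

From the Nernst equation, ln Q = nF(E° − E)/RT = 2×96500×(2.16 − 2.247)/(8.314×288) = -7.013, so Q = 9.01 × 10^-4.
With Q = [Fe²⁺]·[Ce³⁺]^2/[Ce⁴⁺]^2 and the known concentrations, [Fe²⁺] in the numerator gives [Fe²⁺] = 1.4 × 10^-4 M.

1.4 × 10^-4 M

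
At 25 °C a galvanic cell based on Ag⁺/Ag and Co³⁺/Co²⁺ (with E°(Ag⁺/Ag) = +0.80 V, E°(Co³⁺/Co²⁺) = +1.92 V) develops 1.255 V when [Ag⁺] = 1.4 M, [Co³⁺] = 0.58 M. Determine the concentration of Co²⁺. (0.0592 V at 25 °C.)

0.0022 M

From the Nernst equation, log Q = n(E° − E)/0.0592 = 1(1.12 − 1.255)/0.0592 = -2.280, so Q = 0.00524.
With Q = [Ag⁺]·[Co²⁺]/[Co³⁺] and the known concentrations, [Co²⁺] in the numerator gives [Co²⁺] = 0.0022 M.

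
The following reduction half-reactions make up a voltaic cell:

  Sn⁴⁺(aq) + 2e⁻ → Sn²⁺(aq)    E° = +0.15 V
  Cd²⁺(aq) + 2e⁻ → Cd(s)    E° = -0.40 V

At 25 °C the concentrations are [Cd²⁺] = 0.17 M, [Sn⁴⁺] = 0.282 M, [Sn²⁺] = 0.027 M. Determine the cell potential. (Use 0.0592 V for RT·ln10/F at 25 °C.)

The Sn⁴⁺/Sn²⁺ couple has the higher reduction potential and acts as the cathode, so E°_cell = +0.15 − (-0.40) = 0.55 V.
Balancing electrons gives n = 2; the reaction quotient is Q = [Cd²⁺]·[Sn²⁺]/[Sn⁴⁺] = 0.0163.
At 25 °C, E = E° − (0.0592/n) log Q = 0.55 − (0.0592/2)(-1.788) = 0.550 + 0.053 = 0.603 V.

0.603 V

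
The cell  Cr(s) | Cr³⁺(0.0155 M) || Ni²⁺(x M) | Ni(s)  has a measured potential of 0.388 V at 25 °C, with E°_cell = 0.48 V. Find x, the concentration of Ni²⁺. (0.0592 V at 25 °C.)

From the Nernst equation, log Q = n(E° − E)/0.0592 = 6(0.48 − 0.388)/0.0592 = 9.324, so Q = 2.11 × 10^9.
With Q = [Cr³⁺]^2/[Ni²⁺]^3 and the known concentrations, [Ni²⁺]^3 in the denominator gives [Ni²⁺] = 4.8 × 10^-5 M.

4.8 × 10^-5 M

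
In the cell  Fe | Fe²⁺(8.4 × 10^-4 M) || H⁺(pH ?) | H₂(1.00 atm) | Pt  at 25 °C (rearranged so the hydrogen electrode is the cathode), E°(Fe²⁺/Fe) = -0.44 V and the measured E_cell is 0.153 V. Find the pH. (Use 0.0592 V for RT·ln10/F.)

pH = 6.39

E°_cell = 0.44 V and n = 2.
log Q = n(E° − E)/0.0592 = 2×(0.44 − 0.153)/0.0592 = 9.696.
With Q = [Fe²⁺]·P(H₂) / [H⁺]^2, solving for [H⁺] gives log[H⁺] = -6.386, so pH = 6.39.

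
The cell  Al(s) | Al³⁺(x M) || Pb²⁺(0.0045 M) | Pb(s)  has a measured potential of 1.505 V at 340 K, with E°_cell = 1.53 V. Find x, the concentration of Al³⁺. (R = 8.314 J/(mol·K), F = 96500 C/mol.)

0.0039 M

From the Nernst equation, ln Q = nF(E° − E)/RT = 6×96500×(1.53 − 1.505)/(8.314×340) = 5.121, so Q = 167.
With Q = [Al³⁺]^2/[Pb²⁺]^3 and the known concentrations, [Al³⁺]^2 in the numerator gives [Al³⁺] = 0.0039 M.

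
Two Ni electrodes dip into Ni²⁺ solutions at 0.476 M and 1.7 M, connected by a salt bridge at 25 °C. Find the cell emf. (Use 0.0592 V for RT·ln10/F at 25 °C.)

0.016 V

Both half-cells are Ni²⁺/Ni, so E°_cell = 0. The concentrated side is the cathode; the cell reaction moves Ni²⁺ from high to low concentration with n = 2.
Q = [Ni²⁺]_dilute/[Ni²⁺]_conc = 0.476/1.7 = 0.280.
E = 0 − (0.0592/2) log Q = −(0.0592/2)(-0.553) = 0.0164 V.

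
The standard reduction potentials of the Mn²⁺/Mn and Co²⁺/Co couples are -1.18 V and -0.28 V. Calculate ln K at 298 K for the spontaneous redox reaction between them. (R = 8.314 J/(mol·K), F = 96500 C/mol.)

E°_cell = -0.28 − (-1.18) = 0.90 V, with n = 2 electrons transferred.
At equilibrium E = 0, so the Nernst equation gives ln K = nFE°/RT = (2)(96500)(0.90)/((8.314)(298)) = 70.11.

ln K = 70.1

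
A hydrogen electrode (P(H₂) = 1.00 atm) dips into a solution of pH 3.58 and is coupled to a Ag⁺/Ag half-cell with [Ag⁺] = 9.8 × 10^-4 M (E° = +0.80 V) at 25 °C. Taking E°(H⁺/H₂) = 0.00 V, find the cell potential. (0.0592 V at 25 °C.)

The Ag⁺/Ag couple is the cathode, so E°_cell = 0.80 V; n = 2.
[H⁺] = 10^(−3.58) = 2.6 × 10^-4 M, and Q = [H⁺]^2 / ([Ag⁺]^2·P(H₂)) = 0.0720.
E = E° − (0.0592/2) log Q = 0.80 − (0.0592/2)(-1.142) = 0.834 V.

0.83 V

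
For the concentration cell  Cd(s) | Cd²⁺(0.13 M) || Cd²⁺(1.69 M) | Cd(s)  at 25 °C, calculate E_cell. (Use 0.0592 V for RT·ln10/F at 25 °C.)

0.033 V

Both half-cells are Cd²⁺/Cd, so E°_cell = 0. The concentrated side is the cathode; the cell reaction moves Cd²⁺ from high to low concentration with n = 2.
Q = [Cd²⁺]_dilute/[Cd²⁺]_conc = 0.13/1.69 = 0.0769.
E = 0 − (0.0592/2) log Q = −(0.0592/2)(-1.114) = 0.0330 V.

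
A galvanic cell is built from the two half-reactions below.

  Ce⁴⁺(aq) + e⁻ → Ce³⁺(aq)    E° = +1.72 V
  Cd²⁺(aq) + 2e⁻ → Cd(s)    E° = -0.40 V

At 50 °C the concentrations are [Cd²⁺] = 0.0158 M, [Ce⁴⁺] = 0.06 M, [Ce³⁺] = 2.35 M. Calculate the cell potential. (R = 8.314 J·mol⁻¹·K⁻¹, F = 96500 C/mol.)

The Ce⁴⁺/Ce³⁺ couple has the higher reduction potential and acts as the cathode, so E°_cell = +1.72 − (-0.40) = 2.12 V.
Balancing electrons gives n = 2; the reaction quotient is Q = [Cd²⁺]·[Ce³⁺]^2/[Ce⁴⁺]^2 = 24.2.
E = E° − (RT/nF) ln Q = 2.12 − (8.314×323)/(2×96500) × (3.188) = 2.120 − 0.044 = 2.076 V.

2.08 V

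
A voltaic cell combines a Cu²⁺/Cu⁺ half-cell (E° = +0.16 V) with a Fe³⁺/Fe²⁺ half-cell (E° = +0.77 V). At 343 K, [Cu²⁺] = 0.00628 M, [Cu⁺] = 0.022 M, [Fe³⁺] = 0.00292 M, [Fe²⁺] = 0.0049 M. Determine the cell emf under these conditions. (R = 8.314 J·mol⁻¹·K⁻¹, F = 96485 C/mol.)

The Fe³⁺/Fe²⁺ couple has the higher reduction potential and acts as the cathode, so E°_cell = +0.77 − (+0.16) = 0.61 V.
Balancing electrons gives n = 1; the reaction quotient is Q = [Cu²⁺]·[Fe²⁺]/([Cu⁺]·[Fe³⁺]) = 0.479.
E = E° − (RT/nF) ln Q = 0.61 − (8.314×343)/(1×96485) × (-0.736) = 0.610 + 0.022 = 0.632 V.

0.632 V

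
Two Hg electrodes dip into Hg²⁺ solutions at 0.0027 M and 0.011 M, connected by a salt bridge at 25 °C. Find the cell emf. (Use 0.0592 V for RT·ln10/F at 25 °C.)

0.018 V

Both half-cells are Hg²⁺/Hg, so E°_cell = 0. The concentrated side is the cathode; the cell reaction moves Hg²⁺ from high to low concentration with n = 2.
Q = [Hg²⁺]_dilute/[Hg²⁺]_conc = 0.0027/0.011 = 0.245.
E = 0 − (0.0592/2) log Q = −(0.0592/2)(-0.610) = 0.0181 V.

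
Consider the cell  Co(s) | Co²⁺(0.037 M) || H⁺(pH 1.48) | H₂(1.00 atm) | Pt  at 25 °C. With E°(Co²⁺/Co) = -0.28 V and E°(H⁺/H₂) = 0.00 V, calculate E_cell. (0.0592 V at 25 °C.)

The hydrogen couple is the cathode, so E°_cell = 0.28 V; n = 2.
[H⁺] = 10^(−1.48) = 0.033 M, and Q = [Co²⁺]·P(H₂) / [H⁺]^2 = 33.7.
E = E° − (0.0592/2) log Q = 0.28 − (0.0592/2)(1.528) = 0.235 V.

0.23 V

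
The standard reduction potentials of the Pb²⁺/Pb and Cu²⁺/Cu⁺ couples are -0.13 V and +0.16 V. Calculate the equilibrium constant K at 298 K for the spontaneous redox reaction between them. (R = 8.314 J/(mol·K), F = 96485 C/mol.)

E°_cell = +0.16 − (-0.13) = 0.29 V, with n = 2 electrons transferred.
At equilibrium E = 0, so the Nernst equation gives ln K = nFE°/RT = (2)(96485)(0.29)/((8.314)(298)) = 22.59.
K = e^22.59 = 6.4 × 10^9.

6.4 × 10^9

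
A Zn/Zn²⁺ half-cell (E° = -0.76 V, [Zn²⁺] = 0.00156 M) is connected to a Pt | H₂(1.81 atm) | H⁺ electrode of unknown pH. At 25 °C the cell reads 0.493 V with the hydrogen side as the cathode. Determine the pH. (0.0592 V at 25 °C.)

E°_cell = 0.76 V and n = 2.
log Q = n(E° − E)/0.0592 = 2×(0.76 − 0.493)/0.0592 = 9.020.
With Q = [Zn²⁺]·P(H₂) / [H⁺]^2, solving for [H⁺] gives log[H⁺] = -5.785, so pH = 5.78.

pH = 5.78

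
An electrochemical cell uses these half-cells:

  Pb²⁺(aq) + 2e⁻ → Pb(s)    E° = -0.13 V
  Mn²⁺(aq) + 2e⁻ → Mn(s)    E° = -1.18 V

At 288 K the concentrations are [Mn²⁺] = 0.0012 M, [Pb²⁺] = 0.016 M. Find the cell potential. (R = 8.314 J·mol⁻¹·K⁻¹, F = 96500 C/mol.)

1.08 V

The Pb²⁺/Pb couple has the higher reduction potential and acts as the cathode, so E°_cell = -0.13 − (-1.18) = 1.05 V.
Balancing electrons gives n = 2; the reaction quotient is Q = [Mn²⁺]/[Pb²⁺] = 0.0750.
E = E° − (RT/nF) ln Q = 1.05 − (8.314×288)/(2×96500) × (-2.590) = 1.050 + 0.032 = 1.082 V.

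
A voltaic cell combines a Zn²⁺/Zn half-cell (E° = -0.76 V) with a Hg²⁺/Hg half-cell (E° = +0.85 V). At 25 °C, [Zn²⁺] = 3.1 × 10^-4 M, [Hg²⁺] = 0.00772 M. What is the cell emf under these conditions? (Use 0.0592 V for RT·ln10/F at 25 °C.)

The Hg²⁺/Hg couple has the higher reduction potential and acts as the cathode, so E°_cell = +0.85 − (-0.76) = 1.61 V.
Balancing electrons gives n = 2; the reaction quotient is Q = [Zn²⁺]/[Hg²⁺] = 0.0402.
At 25 °C, E = E° − (0.0592/n) log Q = 1.61 − (0.0592/2)(-1.396) = 1.610 + 0.041 = 1.651 V.

1.65 V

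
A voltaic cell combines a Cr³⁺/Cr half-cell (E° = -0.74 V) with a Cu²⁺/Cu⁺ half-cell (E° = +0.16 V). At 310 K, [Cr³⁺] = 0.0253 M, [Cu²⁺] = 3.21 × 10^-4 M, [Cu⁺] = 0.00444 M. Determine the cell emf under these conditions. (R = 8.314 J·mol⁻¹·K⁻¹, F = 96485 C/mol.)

The Cu²⁺/Cu⁺ couple has the higher reduction potential and acts as the cathode, so E°_cell = +0.16 − (-0.74) = 0.90 V.
Balancing electrons gives n = 3; the reaction quotient is Q = [Cr³⁺]·[Cu⁺]^3/[Cu²⁺]^3 = 67.0.
E = E° − (RT/nF) ln Q = 0.90 − (8.314×310)/(3×96485) × (4.204) = 0.900 − 0.037 = 0.863 V.

0.863 V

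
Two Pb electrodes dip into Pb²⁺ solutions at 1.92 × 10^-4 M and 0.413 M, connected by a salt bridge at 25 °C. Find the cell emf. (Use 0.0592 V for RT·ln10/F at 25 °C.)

Both half-cells are Pb²⁺/Pb, so E°_cell = 0. The concentrated side is the cathode; the cell reaction moves Pb²⁺ from high to low concentration with n = 2.
Q = [Pb²⁺]_dilute/[Pb²⁺]_conc = 1.92 × 10^-4/0.413 = 4.65 × 10^-4.
E = 0 − (0.0592/2) log Q = −(0.0592/2)(-3.333) = 0.0987 V.

0.099 V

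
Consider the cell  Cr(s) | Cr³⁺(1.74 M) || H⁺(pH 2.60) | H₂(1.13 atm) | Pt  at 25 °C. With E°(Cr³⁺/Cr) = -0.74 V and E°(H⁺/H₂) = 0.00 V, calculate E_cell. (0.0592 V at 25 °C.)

0.58 V

The hydrogen couple is the cathode, so E°_cell = 0.74 V; n = 6.
[H⁺] = 10^(−2.60) = 0.0025 M, and Q = [Cr³⁺]^2·P(H₂)^3 / [H⁺]^6 = 1.74 × 10^16.
E = E° − (0.0592/6) log Q = 0.74 − (0.0592/6)(16.240) = 0.580 V.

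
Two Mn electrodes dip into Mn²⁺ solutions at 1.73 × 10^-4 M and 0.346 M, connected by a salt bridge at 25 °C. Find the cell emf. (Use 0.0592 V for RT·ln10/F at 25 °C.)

0.098 V

Both half-cells are Mn²⁺/Mn, so E°_cell = 0. The concentrated side is the cathode; the cell reaction moves Mn²⁺ from high to low concentration with n = 2.
Q = [Mn²⁺]_dilute/[Mn²⁺]_conc = 1.73 × 10^-4/0.346 = 5 × 10^-4.
E = 0 − (0.0592/2) log Q = −(0.0592/2)(-3.301) = 0.0977 V.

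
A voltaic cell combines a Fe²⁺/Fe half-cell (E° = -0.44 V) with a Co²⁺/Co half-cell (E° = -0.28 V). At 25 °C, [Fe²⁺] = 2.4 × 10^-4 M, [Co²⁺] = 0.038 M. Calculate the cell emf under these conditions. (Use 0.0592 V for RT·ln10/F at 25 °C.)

The Co²⁺/Co couple has the higher reduction potential and acts as the cathode, so E°_cell = -0.28 − (-0.44) = 0.16 V.
Balancing electrons gives n = 2; the reaction quotient is Q = [Fe²⁺]/[Co²⁺] = 0.00632.
At 25 °C, E = E° − (0.0592/n) log Q = 0.16 − (0.0592/2)(-2.200) = 0.160 + 0.065 = 0.225 V.

0.225 V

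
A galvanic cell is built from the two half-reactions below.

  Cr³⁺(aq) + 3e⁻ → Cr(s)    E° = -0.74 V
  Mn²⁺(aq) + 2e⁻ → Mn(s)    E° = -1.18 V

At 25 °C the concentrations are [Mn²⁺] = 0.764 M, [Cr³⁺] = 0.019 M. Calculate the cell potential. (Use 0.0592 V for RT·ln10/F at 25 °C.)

0.409 V

The Cr³⁺/Cr couple has the higher reduction potential and acts as the cathode, so E°_cell = -0.74 − (-1.18) = 0.44 V.
Balancing electrons gives n = 6; the reaction quotient is Q = [Mn²⁺]^3/[Cr³⁺]^2 = 1240.
At 25 °C, E = E° − (0.0592/n) log Q = 0.44 − (0.0592/6)(3.092) = 0.440 − 0.031 = 0.409 V.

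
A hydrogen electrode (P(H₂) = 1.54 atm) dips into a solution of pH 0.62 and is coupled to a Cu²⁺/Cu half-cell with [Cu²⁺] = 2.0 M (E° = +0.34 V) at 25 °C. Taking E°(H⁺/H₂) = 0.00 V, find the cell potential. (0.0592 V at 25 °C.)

0.39 V

The Cu²⁺/Cu couple is the cathode, so E°_cell = 0.34 V; n = 2.
[H⁺] = 10^(−0.62) = 0.24 M, and Q = [H⁺]^2 / ([Cu²⁺]·P(H₂)) = 0.0187.
E = E° − (0.0592/2) log Q = 0.34 − (0.0592/2)(-1.729) = 0.391 V.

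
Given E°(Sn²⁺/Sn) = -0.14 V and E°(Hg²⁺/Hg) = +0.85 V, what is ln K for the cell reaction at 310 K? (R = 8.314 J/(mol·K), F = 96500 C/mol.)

E°_cell = +0.85 − (-0.14) = 0.99 V, with n = 2 electrons transferred.
At equilibrium E = 0, so the Nernst equation gives ln K = nFE°/RT = (2)(96500)(0.99)/((8.314)(310)) = 74.13.

ln K = 74.1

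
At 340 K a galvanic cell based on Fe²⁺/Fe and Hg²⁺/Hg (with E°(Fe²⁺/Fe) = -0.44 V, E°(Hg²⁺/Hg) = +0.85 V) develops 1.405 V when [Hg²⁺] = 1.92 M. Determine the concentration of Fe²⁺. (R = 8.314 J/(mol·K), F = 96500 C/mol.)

From the Nernst equation, ln Q = nF(E° − E)/RT = 2×96500×(1.29 − 1.405)/(8.314×340) = -7.852, so Q = 3.89 × 10^-4.
With Q = [Fe²⁺]/[Hg²⁺] and the known concentrations, [Fe²⁺] in the numerator gives [Fe²⁺] = 7.5 × 10^-4 M.

7.5 × 10^-4 M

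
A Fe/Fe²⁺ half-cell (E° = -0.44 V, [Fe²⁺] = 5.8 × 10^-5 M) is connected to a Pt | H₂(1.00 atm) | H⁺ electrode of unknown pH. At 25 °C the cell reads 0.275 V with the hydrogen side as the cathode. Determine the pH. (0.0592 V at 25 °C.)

E°_cell = 0.44 V and n = 2.
log Q = n(E° − E)/0.0592 = 2×(0.44 − 0.275)/0.0592 = 5.574.
With Q = [Fe²⁺]·P(H₂) / [H⁺]^2, solving for [H⁺] gives log[H⁺] = -4.905, so pH = 4.91.

pH = 4.91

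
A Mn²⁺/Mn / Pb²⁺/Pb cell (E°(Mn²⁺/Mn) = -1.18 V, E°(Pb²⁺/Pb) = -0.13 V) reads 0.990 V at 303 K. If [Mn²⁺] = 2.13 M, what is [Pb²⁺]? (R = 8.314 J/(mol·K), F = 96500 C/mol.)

From the Nernst equation, ln Q = nF(E° − E)/RT = 2×96500×(1.05 − 0.990)/(8.314×303) = 4.597, so Q = 99.2.
With Q = [Mn²⁺]/[Pb²⁺] and the known concentrations, [Pb²⁺] in the denominator gives [Pb²⁺] = 0.021 M.

0.021 M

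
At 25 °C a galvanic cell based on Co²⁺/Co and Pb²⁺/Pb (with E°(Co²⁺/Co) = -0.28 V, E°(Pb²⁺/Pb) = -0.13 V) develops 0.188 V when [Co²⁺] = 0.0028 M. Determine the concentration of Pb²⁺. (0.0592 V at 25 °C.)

From the Nernst equation, log Q = n(E° − E)/0.0592 = 2(0.15 − 0.188)/0.0592 = -1.284, so Q = 0.0520.
With Q = [Co²⁺]/[Pb²⁺] and the known concentrations, [Pb²⁺] in the denominator gives [Pb²⁺] = 0.054 M.

0.054 M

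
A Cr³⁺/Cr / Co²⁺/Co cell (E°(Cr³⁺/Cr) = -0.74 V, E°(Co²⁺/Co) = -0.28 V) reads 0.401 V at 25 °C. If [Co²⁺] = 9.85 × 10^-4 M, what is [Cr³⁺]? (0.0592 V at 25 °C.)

From the Nernst equation, log Q = n(E° − E)/0.0592 = 6(0.46 − 0.401)/0.0592 = 5.980, so Q = 9.54 × 10^5.
With Q = [Cr³⁺]^2/[Co²⁺]^3 and the known concentrations, [Cr³⁺]^2 in the numerator gives [Cr³⁺] = 0.03 M.

0.03 M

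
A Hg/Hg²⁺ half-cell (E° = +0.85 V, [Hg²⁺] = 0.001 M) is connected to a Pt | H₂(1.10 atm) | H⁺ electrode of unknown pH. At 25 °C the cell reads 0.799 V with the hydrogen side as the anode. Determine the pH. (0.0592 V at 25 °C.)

E°_cell = 0.85 V and n = 2.
log Q = n(E° − E)/0.0592 = 2×(0.85 − 0.799)/0.0592 = 1.723.
With Q = [H⁺]^2 / ([Hg²⁺]·P(H₂)), solving for [H⁺] gives log[H⁺] = -0.618, so pH = 0.62.

pH = 0.62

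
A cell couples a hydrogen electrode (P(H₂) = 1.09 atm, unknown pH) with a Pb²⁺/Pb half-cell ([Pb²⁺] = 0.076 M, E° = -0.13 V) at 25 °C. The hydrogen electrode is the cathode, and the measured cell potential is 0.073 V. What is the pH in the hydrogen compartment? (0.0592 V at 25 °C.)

E°_cell = 0.13 V and n = 2.
log Q = n(E° − E)/0.0592 = 2×(0.13 − 0.073)/0.0592 = 1.926.
With Q = [Pb²⁺]·P(H₂) / [H⁺]^2, solving for [H⁺] gives log[H⁺] = -1.504, so pH = 1.50.

pH = 1.50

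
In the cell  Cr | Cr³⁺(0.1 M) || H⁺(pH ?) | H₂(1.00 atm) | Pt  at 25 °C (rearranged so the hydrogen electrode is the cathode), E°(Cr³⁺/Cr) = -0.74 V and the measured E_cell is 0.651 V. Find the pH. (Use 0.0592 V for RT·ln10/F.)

E°_cell = 0.74 V and n = 6.
log Q = n(E° − E)/0.0592 = 6×(0.74 − 0.651)/0.0592 = 9.020.
With Q = [Cr³⁺]^2·P(H₂)^3 / [H⁺]^6, solving for [H⁺] gives log[H⁺] = -1.837, so pH = 1.84.

pH = 1.84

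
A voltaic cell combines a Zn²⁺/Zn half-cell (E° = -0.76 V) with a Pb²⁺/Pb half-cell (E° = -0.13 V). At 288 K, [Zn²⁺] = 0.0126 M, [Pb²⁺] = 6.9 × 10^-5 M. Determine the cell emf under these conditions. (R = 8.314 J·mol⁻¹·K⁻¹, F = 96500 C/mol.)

The Pb²⁺/Pb couple has the higher reduction potential and acts as the cathode, so E°_cell = -0.13 − (-0.76) = 0.63 V.
Balancing electrons gives n = 2; the reaction quotient is Q = [Zn²⁺]/[Pb²⁺] = 183.
E = E° − (RT/nF) ln Q = 0.63 − (8.314×288)/(2×96500) × (5.207) = 0.630 − 0.065 = 0.565 V.

0.565 V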